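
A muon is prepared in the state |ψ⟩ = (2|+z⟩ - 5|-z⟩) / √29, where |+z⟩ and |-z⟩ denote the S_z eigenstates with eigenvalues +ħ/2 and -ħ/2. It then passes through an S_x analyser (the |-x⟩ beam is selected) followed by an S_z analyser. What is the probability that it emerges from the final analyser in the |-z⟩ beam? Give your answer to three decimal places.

0.422

First analyser (S_x): P(|-x⟩) = |⟨-x|ψ⟩|² = 49/58.
After stage 1 the state is |-x⟩; P(|-z⟩) = |⟨-z|-x⟩|² = 1/2.
Joint probability = 49/58 × 1/2 = 0.422.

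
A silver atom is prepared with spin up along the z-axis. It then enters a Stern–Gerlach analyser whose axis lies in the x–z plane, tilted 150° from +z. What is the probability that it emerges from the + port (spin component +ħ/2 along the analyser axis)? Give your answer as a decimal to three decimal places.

For spin-½, the probability of finding spin-up along an axis at angle θ to the initial spin direction is cos²(θ/2); spin-down is sin²(θ/2).
θ = 150°, so P = cos²(75°) ≈ 0.067.

0.067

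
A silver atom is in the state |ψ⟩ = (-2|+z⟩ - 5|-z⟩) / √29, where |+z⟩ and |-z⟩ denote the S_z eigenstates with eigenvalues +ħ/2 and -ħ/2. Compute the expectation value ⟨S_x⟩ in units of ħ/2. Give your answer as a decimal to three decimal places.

⟨σ_x⟩ = 2 Re(a* b)/(|a|²+|b|²) with a = -2, b = -5.
a* b = 10, so ⟨σ_x⟩ = 20/29.
⟨S_x⟩ = (ħ/2)·⟨σ_x⟩.

0.690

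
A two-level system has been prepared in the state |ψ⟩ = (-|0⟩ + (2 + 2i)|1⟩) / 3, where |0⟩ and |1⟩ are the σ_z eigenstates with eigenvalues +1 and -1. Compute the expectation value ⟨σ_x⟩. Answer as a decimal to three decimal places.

⟨σ_x⟩ = 2 Re(a* b)/(|a|²+|b|²) with a = -1, b = (2 + 2i).
a* b = (-2 - 2i), so ⟨σ_x⟩ = -4/9.

-0.444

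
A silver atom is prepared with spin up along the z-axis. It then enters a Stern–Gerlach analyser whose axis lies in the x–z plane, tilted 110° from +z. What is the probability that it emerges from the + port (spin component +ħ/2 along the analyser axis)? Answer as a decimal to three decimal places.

0.329

For spin-½, the probability of finding spin-up along an axis at angle θ to the initial spin direction is cos²(θ/2); spin-down is sin²(θ/2).
θ = 110°, so P = cos²(55°) ≈ 0.329.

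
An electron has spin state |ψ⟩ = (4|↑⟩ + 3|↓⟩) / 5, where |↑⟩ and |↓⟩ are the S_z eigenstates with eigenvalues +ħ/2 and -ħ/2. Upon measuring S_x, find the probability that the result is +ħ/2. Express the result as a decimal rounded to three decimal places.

0.980

|+x⟩ = (|↑⟩ + |↓⟩)/√2, so ⟨+x|ψ⟩ = (7) / (√2·5).
P = |7|² / 50 = 49/50.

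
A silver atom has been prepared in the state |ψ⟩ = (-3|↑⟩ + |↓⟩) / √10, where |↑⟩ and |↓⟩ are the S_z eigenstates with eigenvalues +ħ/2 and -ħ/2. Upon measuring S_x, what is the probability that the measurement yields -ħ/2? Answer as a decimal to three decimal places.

|-x⟩ = (|↑⟩ - |↓⟩)/√2, so ⟨-x|ψ⟩ = (-4) / (√2·√10).
P = |-4|² / 20 = 16/20.

0.800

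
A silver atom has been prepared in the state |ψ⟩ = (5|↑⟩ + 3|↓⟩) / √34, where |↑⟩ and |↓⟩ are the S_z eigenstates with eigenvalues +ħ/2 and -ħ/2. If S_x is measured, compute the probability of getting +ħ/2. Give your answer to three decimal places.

0.941

|+x⟩ = (|↑⟩ + |↓⟩)/√2, so ⟨+x|ψ⟩ = (8) / (√2·√34).
P = |8|² / 68 = 64/68.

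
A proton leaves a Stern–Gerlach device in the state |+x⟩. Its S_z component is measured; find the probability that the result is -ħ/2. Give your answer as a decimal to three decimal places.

In the S_z basis, |+x⟩ = (|↑⟩ + |↓⟩)/√2 and |-z⟩ = |↓⟩.
|⟨-z|+x⟩|² = 1/2.

0.500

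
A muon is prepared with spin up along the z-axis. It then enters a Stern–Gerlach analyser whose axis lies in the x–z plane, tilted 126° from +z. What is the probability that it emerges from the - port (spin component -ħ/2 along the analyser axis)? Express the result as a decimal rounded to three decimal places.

For spin-½, the probability of finding spin-up along an axis at angle θ to the initial spin direction is cos²(θ/2); spin-down is sin²(θ/2).
θ = 126°, so P = sin²(63°) ≈ 0.794.

0.794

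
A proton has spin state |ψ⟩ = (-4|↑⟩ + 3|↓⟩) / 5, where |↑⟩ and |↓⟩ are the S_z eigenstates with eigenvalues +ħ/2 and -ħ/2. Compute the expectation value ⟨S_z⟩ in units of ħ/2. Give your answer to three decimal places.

0.280

⟨σ_z⟩ = |a|² - |b|² divided by |a|²+|b|², with a, b the |↑⟩, |↓⟩ amplitudes.
= (16 - 9)/25 = 7/25.
⟨S_z⟩ = (ħ/2)·⟨σ_z⟩.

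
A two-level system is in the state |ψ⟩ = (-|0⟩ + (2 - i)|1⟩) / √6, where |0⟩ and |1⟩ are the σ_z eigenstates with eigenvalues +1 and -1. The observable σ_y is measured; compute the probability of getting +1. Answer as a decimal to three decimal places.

|+y⟩ = (|0⟩ + i|1⟩)/√2, so ⟨+y|ψ⟩ = (-2 - 2i) / (√2·√6).
P = |-2 - 2i|² / 12 = 8/12.

0.667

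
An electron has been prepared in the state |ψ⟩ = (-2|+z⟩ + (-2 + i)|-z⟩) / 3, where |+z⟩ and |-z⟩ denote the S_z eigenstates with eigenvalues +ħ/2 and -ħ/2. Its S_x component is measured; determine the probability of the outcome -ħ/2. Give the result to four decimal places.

0.0556

|-x⟩ = (|+z⟩ - |-z⟩)/√2, so ⟨-x|ψ⟩ = (-i) / (√2·3).
P = |-i|² / 18 = 1/18.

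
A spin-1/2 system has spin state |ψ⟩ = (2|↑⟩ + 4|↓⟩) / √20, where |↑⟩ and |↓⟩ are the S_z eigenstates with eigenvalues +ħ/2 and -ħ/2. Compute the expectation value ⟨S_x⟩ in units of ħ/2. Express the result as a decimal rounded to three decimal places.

⟨σ_x⟩ = 2 Re(a* b)/(|a|²+|b|²) with a = 2, b = 4.
a* b = 8, so ⟨σ_x⟩ = 16/20.
⟨S_x⟩ = (ħ/2)·⟨σ_x⟩.

0.800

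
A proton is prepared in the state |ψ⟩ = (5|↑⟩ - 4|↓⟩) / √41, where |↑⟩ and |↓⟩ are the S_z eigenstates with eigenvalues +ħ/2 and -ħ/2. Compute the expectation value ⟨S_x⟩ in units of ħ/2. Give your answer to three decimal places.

-0.976

⟨σ_x⟩ = 2 Re(a* b)/(|a|²+|b|²) with a = 5, b = -4.
a* b = -20, so ⟨σ_x⟩ = -40/41.
⟨S_x⟩ = (ħ/2)·⟨σ_x⟩.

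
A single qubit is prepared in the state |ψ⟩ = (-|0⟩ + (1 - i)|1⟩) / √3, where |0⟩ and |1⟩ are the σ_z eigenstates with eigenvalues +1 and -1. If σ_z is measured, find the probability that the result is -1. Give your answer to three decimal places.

0.667

The -1 outcome corresponds to |1⟩. Its amplitude in |ψ⟩ is (1 - i)/√3.
P = |1 - i|² / 3 = 2/3.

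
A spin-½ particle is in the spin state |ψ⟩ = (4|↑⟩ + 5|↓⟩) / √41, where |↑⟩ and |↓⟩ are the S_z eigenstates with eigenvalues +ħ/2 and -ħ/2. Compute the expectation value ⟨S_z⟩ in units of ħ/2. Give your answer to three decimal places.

-0.220

⟨σ_z⟩ = |a|² - |b|² divided by |a|²+|b|², with a, b the |↑⟩, |↓⟩ amplitudes.
= (16 - 25)/41 = -9/41.
⟨S_z⟩ = (ħ/2)·⟨σ_z⟩.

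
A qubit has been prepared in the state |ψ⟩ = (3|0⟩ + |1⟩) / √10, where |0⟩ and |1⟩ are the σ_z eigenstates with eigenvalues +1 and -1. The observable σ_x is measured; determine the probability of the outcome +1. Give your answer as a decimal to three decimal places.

0.800

|+x⟩ = (|0⟩ + |1⟩)/√2, so ⟨+x|ψ⟩ = (4) / (√2·√10).
P = |4|² / 20 = 16/20.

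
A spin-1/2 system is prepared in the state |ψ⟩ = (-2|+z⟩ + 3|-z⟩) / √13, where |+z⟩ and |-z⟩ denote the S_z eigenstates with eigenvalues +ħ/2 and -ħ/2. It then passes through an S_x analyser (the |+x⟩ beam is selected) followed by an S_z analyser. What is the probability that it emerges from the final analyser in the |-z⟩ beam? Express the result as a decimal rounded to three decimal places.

0.019

First analyser (S_x): P(|+x⟩) = |⟨+x|ψ⟩|² = 1/26.
After stage 1 the state is |+x⟩; P(|-z⟩) = |⟨-z|+x⟩|² = 1/2.
Joint probability = 1/26 × 1/2 = 0.019.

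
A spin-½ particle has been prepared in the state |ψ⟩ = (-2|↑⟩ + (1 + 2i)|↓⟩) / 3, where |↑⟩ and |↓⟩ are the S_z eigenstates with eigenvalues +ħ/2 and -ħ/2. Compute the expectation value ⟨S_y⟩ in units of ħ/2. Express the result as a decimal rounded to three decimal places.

⟨σ_y⟩ = 2 Im(a* b)/(|a|²+|b|²) with a = -2, b = (1 + 2i).
a* b = (-2 - 4i), so ⟨σ_y⟩ = -8/9.
⟨S_y⟩ = (ħ/2)·⟨σ_y⟩.

-0.889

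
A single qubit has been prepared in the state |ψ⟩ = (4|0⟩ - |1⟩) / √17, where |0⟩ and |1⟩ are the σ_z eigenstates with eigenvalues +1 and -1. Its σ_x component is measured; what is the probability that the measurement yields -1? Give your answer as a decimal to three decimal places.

|-x⟩ = (|0⟩ - |1⟩)/√2, so ⟨-x|ψ⟩ = (5) / (√2·√17).
P = |5|² / 34 = 25/34.

0.735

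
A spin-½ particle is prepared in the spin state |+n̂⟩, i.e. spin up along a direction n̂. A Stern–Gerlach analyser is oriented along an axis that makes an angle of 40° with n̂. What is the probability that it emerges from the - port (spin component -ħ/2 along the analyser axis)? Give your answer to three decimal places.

0.117

For spin-½, the probability of finding spin-up along an axis at angle θ to the initial spin direction is cos²(θ/2); spin-down is sin²(θ/2).
θ = 40°, so P = sin²(20°) ≈ 0.117.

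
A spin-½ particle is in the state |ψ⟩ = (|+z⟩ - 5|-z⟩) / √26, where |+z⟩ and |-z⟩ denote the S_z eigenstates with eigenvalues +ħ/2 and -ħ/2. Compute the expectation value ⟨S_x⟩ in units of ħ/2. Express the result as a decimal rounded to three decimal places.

⟨σ_x⟩ = 2 Re(a* b)/(|a|²+|b|²) with a = 1, b = -5.
a* b = -5, so ⟨σ_x⟩ = -10/26.
⟨S_x⟩ = (ħ/2)·⟨σ_x⟩.

-0.385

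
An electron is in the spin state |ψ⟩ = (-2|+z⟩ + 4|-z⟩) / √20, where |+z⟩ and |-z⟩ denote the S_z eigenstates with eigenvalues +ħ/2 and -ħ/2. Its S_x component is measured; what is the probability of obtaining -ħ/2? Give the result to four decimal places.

0.9000

|-x⟩ = (|+z⟩ - |-z⟩)/√2, so ⟨-x|ψ⟩ = (-6) / (√2·√20).
P = |-6|² / 40 = 36/40.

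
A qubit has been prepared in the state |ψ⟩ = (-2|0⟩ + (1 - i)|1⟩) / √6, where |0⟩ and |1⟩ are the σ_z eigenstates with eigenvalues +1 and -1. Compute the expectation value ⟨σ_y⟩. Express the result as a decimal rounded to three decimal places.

0.667

⟨σ_y⟩ = 2 Im(a* b)/(|a|²+|b|²) with a = -2, b = (1 - i).
a* b = (-2 + 2i), so ⟨σ_y⟩ = 4/6.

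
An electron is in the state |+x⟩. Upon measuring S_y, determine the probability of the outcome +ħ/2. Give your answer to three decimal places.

In the S_z basis, |+x⟩ = (|↑⟩ + |↓⟩)/√2 and |+y⟩ = (|↑⟩ + i|↓⟩)/√2.
|⟨+y|+x⟩|² = 1/2.

0.500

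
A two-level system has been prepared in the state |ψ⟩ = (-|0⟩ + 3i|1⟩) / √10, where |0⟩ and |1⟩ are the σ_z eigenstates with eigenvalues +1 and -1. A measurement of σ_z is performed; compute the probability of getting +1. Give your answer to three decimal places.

The +1 outcome corresponds to |0⟩. Its amplitude in |ψ⟩ is -1/√10.
P = |-1|² / 10 = 1/10.

0.100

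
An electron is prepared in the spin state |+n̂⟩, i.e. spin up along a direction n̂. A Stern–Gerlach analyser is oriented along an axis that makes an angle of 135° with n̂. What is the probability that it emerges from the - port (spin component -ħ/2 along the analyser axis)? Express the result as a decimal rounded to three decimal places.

For spin-½, the probability of finding spin-up along an axis at angle θ to the initial spin direction is cos²(θ/2); spin-down is sin²(θ/2).
θ = 135°, so P = sin²(67.5°) ≈ 0.854.

0.854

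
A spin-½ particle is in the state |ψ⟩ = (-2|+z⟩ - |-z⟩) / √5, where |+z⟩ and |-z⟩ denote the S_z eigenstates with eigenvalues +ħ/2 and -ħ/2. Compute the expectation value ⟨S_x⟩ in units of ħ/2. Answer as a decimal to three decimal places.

⟨σ_x⟩ = 2 Re(a* b)/(|a|²+|b|²) with a = -2, b = -1.
a* b = 2, so ⟨σ_x⟩ = 4/5.
⟨S_x⟩ = (ħ/2)·⟨σ_x⟩.

0.800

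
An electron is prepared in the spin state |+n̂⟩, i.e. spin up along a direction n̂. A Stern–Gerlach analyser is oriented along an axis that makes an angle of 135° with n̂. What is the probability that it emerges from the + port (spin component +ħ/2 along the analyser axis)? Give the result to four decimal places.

0.1464

For spin-½, the probability of finding spin-up along an axis at angle θ to the initial spin direction is cos²(θ/2); spin-down is sin²(θ/2).
θ = 135°, so P = cos²(67.5°) ≈ 0.1464.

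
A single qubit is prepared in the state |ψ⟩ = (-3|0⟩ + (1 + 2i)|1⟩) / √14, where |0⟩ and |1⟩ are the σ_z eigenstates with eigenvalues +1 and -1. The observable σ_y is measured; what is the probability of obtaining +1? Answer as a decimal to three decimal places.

0.071

|+y⟩ = (|0⟩ + i|1⟩)/√2, so ⟨+y|ψ⟩ = (-1 - i) / (√2·√14).
P = |-1 - i|² / 28 = 2/28.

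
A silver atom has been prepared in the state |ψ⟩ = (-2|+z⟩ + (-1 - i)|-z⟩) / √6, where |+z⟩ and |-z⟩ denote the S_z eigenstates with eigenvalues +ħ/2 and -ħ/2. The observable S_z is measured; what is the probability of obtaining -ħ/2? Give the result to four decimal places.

The -ħ/2 outcome corresponds to |-z⟩. Its amplitude in |ψ⟩ is (-1 - i)/√6.
P = |-1 - i|² / 6 = 2/6.

0.3333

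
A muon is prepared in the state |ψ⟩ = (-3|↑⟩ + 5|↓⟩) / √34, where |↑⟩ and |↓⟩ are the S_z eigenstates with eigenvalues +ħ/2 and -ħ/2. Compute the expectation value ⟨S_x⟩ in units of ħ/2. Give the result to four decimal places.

-0.8824

⟨σ_x⟩ = 2 Re(a* b)/(|a|²+|b|²) with a = -3, b = 5.
a* b = -15, so ⟨σ_x⟩ = -30/34.
⟨S_x⟩ = (ħ/2)·⟨σ_x⟩.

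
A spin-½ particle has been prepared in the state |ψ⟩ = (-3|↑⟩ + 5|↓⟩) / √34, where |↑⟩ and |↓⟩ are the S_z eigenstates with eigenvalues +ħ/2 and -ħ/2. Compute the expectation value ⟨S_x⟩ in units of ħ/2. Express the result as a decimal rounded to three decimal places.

-0.882

⟨σ_x⟩ = 2 Re(a* b)/(|a|²+|b|²) with a = -3, b = 5.
a* b = -15, so ⟨σ_x⟩ = -30/34.
⟨S_x⟩ = (ħ/2)·⟨σ_x⟩.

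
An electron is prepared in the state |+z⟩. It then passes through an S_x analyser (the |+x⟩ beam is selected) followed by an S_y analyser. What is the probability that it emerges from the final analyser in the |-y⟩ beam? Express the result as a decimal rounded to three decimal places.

First analyser (S_x): from |+z⟩, P(|+x⟩) = 1/2.
After stage 1 the state is |+x⟩; P(|-y⟩) = |⟨-y|+x⟩|² = 1/2.
Joint probability = 1/2 × 1/2 = 0.250.

0.250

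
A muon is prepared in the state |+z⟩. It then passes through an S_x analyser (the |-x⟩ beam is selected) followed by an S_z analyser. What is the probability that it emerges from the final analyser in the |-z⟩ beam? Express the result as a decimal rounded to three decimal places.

First analyser (S_x): from |+z⟩, P(|-x⟩) = 1/2.
After stage 1 the state is |-x⟩; P(|-z⟩) = |⟨-z|-x⟩|² = 1/2.
Joint probability = 1/2 × 1/2 = 0.250.

0.250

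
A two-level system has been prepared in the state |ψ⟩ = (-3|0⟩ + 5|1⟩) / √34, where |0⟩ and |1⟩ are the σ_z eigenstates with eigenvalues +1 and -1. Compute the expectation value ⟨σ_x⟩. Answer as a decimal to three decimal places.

-0.882

⟨σ_x⟩ = 2 Re(a* b)/(|a|²+|b|²) with a = -3, b = 5.
a* b = -15, so ⟨σ_x⟩ = -30/34.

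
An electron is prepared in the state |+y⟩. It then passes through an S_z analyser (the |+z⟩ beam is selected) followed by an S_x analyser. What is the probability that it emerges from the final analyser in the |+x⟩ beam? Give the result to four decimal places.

First analyser (S_z): from |+y⟩, P(|+z⟩) = 1/2.
After stage 1 the state is |+z⟩; P(|+x⟩) = |⟨+x|+z⟩|² = 1/2.
Joint probability = 1/2 × 1/2 = 0.2500.

0.2500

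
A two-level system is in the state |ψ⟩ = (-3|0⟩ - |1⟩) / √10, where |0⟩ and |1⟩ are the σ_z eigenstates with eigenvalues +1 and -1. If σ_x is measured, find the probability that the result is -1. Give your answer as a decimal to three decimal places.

|-x⟩ = (|0⟩ - |1⟩)/√2, so ⟨-x|ψ⟩ = (-2) / (√2·√10).
P = |-2|² / 20 = 4/20.

0.200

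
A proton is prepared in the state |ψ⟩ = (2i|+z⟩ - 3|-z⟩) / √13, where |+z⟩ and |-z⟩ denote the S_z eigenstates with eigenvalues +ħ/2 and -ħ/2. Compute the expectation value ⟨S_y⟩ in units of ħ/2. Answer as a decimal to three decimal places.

0.923

⟨σ_y⟩ = 2 Im(a* b)/(|a|²+|b|²) with a = 2i, b = -3.
a* b = 6i, so ⟨σ_y⟩ = 12/13.
⟨S_y⟩ = (ħ/2)·⟨σ_y⟩.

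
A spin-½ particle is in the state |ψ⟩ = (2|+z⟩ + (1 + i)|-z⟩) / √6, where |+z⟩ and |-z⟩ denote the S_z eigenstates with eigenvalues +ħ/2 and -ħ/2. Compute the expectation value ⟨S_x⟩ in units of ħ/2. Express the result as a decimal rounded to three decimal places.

⟨σ_x⟩ = 2 Re(a* b)/(|a|²+|b|²) with a = 2, b = (1 + i).
a* b = (2 + 2i), so ⟨σ_x⟩ = 4/6.
⟨S_x⟩ = (ħ/2)·⟨σ_x⟩.

0.667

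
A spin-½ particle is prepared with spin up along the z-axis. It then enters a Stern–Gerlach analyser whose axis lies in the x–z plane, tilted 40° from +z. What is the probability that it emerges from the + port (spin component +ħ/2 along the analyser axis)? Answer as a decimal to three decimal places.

0.883

For spin-½, the probability of finding spin-up along an axis at angle θ to the initial spin direction is cos²(θ/2); spin-down is sin²(θ/2).
θ = 40°, so P = cos²(20°) ≈ 0.883.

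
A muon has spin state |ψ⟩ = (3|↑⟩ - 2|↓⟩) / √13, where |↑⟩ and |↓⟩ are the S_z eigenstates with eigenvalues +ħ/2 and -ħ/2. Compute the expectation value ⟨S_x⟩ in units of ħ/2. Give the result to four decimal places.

⟨σ_x⟩ = 2 Re(a* b)/(|a|²+|b|²) with a = 3, b = -2.
a* b = -6, so ⟨σ_x⟩ = -12/13.
⟨S_x⟩ = (ħ/2)·⟨σ_x⟩.

-0.9231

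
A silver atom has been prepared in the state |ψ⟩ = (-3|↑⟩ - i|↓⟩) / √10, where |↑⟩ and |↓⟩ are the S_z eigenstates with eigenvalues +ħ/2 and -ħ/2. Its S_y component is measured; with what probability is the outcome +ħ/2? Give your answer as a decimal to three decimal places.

0.800

|+y⟩ = (|↑⟩ + i|↓⟩)/√2, so ⟨+y|ψ⟩ = (-4) / (√2·√10).
P = |-4|² / 20 = 16/20.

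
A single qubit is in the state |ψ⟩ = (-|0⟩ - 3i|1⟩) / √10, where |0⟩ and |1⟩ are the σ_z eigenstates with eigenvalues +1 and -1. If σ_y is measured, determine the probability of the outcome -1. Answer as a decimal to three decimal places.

0.200

|-y⟩ = (|0⟩ - i|1⟩)/√2, so ⟨-y|ψ⟩ = (2) / (√2·√10).
P = |2|² / 20 = 4/20.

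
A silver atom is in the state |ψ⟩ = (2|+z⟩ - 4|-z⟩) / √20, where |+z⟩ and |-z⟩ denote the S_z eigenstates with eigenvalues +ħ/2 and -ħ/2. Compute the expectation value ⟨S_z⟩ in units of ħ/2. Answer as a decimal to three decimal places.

⟨σ_z⟩ = |a|² - |b|² divided by |a|²+|b|², with a, b the |+z⟩, |-z⟩ amplitudes.
= (4 - 16)/20 = -12/20.
⟨S_z⟩ = (ħ/2)·⟨σ_z⟩.

-0.600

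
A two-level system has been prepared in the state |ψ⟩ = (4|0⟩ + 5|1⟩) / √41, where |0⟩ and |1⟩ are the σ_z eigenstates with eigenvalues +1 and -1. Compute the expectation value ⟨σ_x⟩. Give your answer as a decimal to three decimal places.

0.976

⟨σ_x⟩ = 2 Re(a* b)/(|a|²+|b|²) with a = 4, b = 5.
a* b = 20, so ⟨σ_x⟩ = 40/41.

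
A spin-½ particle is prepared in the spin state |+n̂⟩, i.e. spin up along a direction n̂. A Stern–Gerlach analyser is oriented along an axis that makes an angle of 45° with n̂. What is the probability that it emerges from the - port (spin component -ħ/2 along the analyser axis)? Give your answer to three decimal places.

For spin-½, the probability of finding spin-up along an axis at angle θ to the initial spin direction is cos²(θ/2); spin-down is sin²(θ/2).
θ = 45°, so P = sin²(22.5°) ≈ 0.146.

0.146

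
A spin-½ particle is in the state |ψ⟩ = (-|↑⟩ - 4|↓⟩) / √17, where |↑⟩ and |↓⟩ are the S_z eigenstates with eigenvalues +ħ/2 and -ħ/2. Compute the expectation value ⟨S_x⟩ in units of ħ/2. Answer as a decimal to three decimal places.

0.471

⟨σ_x⟩ = 2 Re(a* b)/(|a|²+|b|²) with a = -1, b = -4.
a* b = 4, so ⟨σ_x⟩ = 8/17.
⟨S_x⟩ = (ħ/2)·⟨σ_x⟩.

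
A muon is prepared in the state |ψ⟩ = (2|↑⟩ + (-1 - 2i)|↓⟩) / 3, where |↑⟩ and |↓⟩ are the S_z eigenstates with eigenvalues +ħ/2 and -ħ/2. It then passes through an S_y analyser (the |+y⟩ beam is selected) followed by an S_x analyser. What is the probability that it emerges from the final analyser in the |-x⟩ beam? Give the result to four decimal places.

First analyser (S_y): P(|+y⟩) = |⟨+y|ψ⟩|² = 1/18.
After stage 1 the state is |+y⟩; P(|-x⟩) = |⟨-x|+y⟩|² = 1/2.
Joint probability = 1/18 × 1/2 = 0.0278.

0.0278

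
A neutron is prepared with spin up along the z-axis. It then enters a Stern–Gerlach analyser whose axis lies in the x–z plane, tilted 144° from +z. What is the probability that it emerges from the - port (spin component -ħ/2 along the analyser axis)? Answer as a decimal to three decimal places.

For spin-½, the probability of finding spin-up along an axis at angle θ to the initial spin direction is cos²(θ/2); spin-down is sin²(θ/2).
θ = 144°, so P = sin²(72°) ≈ 0.905.

0.905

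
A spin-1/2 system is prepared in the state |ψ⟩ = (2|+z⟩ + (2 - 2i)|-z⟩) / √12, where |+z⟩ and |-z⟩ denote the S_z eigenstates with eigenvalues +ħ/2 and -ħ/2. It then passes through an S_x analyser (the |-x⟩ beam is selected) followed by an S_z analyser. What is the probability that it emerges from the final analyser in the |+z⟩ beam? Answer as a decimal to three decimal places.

First analyser (S_x): P(|-x⟩) = |⟨-x|ψ⟩|² = 4/24.
After stage 1 the state is |-x⟩; P(|+z⟩) = |⟨+z|-x⟩|² = 1/2.
Joint probability = 4/24 × 1/2 = 0.083.

0.083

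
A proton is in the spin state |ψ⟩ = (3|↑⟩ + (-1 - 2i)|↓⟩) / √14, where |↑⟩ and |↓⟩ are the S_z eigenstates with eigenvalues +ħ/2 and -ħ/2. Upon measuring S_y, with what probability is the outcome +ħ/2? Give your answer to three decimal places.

0.071

|+y⟩ = (|↑⟩ + i|↓⟩)/√2, so ⟨+y|ψ⟩ = (1 + i) / (√2·√14).
P = |1 + i|² / 28 = 2/28.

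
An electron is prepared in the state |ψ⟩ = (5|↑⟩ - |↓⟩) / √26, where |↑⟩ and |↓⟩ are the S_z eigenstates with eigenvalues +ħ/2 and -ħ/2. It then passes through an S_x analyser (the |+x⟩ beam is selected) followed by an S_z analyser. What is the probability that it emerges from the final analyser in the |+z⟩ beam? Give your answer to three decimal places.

0.154

First analyser (S_x): P(|+x⟩) = |⟨+x|ψ⟩|² = 16/52.
After stage 1 the state is |+x⟩; P(|+z⟩) = |⟨+z|+x⟩|² = 1/2.
Joint probability = 16/52 × 1/2 = 0.154.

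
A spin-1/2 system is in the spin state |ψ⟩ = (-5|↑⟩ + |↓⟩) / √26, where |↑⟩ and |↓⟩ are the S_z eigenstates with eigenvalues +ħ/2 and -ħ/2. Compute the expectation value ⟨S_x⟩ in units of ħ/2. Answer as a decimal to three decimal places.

⟨σ_x⟩ = 2 Re(a* b)/(|a|²+|b|²) with a = -5, b = 1.
a* b = -5, so ⟨σ_x⟩ = -10/26.
⟨S_x⟩ = (ħ/2)·⟨σ_x⟩.

-0.385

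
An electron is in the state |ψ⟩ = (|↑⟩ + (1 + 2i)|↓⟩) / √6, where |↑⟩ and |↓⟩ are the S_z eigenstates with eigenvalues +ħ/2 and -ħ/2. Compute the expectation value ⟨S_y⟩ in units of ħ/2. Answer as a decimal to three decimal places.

⟨σ_y⟩ = 2 Im(a* b)/(|a|²+|b|²) with a = 1, b = (1 + 2i).
a* b = (1 + 2i), so ⟨σ_y⟩ = 4/6.
⟨S_y⟩ = (ħ/2)·⟨σ_y⟩.

0.667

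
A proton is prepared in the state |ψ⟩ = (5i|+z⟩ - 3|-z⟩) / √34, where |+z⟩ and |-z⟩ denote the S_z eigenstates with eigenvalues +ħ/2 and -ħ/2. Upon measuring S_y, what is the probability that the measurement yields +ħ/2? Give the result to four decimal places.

0.9412

|+y⟩ = (|+z⟩ + i|-z⟩)/√2, so ⟨+y|ψ⟩ = (8i) / (√2·√34).
P = |8i|² / 68 = 64/68.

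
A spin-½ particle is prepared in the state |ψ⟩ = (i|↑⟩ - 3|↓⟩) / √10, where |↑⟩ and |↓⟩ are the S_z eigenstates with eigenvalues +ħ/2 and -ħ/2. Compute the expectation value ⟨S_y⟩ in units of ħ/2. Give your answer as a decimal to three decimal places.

⟨σ_y⟩ = 2 Im(a* b)/(|a|²+|b|²) with a = i, b = -3.
a* b = 3i, so ⟨σ_y⟩ = 6/10.
⟨S_y⟩ = (ħ/2)·⟨σ_y⟩.

0.600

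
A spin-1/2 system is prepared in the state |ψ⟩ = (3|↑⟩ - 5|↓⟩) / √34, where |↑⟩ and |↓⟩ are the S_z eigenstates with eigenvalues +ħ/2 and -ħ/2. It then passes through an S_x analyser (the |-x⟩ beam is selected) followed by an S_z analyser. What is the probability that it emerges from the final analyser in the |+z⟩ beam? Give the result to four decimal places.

First analyser (S_x): P(|-x⟩) = |⟨-x|ψ⟩|² = 64/68.
After stage 1 the state is |-x⟩; P(|+z⟩) = |⟨+z|-x⟩|² = 1/2.
Joint probability = 64/68 × 1/2 = 0.4706.

0.4706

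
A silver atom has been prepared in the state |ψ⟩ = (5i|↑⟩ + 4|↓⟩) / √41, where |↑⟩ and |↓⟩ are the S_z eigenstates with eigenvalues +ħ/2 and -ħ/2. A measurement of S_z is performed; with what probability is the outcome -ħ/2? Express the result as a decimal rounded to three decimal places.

The -ħ/2 outcome corresponds to |↓⟩. Its amplitude in |ψ⟩ is 4/√41.
P = |4|² / 41 = 16/41.

0.390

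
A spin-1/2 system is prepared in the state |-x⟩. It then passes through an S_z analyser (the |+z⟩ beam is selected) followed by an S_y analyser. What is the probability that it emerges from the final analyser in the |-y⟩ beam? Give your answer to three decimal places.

0.250

First analyser (S_z): from |-x⟩, P(|+z⟩) = 1/2.
After stage 1 the state is |+z⟩; P(|-y⟩) = |⟨-y|+z⟩|² = 1/2.
Joint probability = 1/2 × 1/2 = 0.250.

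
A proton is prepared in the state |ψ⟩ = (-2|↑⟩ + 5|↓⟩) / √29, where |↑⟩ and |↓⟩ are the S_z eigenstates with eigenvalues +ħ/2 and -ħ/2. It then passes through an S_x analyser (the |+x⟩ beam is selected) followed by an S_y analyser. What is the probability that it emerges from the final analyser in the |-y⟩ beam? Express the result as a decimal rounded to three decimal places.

First analyser (S_x): P(|+x⟩) = |⟨+x|ψ⟩|² = 9/58.
After stage 1 the state is |+x⟩; P(|-y⟩) = |⟨-y|+x⟩|² = 1/2.
Joint probability = 9/58 × 1/2 = 0.078.

0.078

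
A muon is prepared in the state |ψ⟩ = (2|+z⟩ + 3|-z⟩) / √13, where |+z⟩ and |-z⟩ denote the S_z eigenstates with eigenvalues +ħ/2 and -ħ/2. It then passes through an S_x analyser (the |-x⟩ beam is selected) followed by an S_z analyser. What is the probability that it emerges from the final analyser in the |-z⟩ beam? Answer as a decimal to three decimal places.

First analyser (S_x): P(|-x⟩) = |⟨-x|ψ⟩|² = 1/26.
After stage 1 the state is |-x⟩; P(|-z⟩) = |⟨-z|-x⟩|² = 1/2.
Joint probability = 1/26 × 1/2 = 0.019.

0.019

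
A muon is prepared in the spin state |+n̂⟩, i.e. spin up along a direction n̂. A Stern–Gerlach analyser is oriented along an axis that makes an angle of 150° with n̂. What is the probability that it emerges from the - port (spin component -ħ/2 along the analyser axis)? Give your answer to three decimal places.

For spin-½, the probability of finding spin-up along an axis at angle θ to the initial spin direction is cos²(θ/2); spin-down is sin²(θ/2).
θ = 150°, so P = sin²(75°) ≈ 0.933.

0.933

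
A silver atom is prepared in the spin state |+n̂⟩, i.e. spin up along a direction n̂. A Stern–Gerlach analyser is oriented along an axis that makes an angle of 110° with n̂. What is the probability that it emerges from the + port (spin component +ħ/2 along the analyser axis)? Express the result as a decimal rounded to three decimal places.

0.329

For spin-½, the probability of finding spin-up along an axis at angle θ to the initial spin direction is cos²(θ/2); spin-down is sin²(θ/2).
θ = 110°, so P = cos²(55°) ≈ 0.329.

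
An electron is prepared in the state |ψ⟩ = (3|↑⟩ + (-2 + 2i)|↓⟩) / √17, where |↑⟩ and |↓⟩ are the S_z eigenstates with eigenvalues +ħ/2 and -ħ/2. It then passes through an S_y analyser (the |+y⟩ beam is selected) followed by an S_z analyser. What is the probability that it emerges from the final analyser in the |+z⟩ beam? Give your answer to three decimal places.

0.426

First analyser (S_y): P(|+y⟩) = |⟨+y|ψ⟩|² = 29/34.
After stage 1 the state is |+y⟩; P(|+z⟩) = |⟨+z|+y⟩|² = 1/2.
Joint probability = 29/34 × 1/2 = 0.426.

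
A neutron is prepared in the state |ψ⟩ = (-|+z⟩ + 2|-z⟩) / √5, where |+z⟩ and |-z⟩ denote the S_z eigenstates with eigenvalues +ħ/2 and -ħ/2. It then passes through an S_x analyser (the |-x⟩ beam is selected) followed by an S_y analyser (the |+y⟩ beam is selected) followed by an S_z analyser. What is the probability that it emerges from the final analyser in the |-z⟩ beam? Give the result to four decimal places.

First analyser (S_x): P(|-x⟩) = |⟨-x|ψ⟩|² = 9/10.
After stage 1 the state is |-x⟩; P(|+y⟩) = |⟨+y|-x⟩|² = 1/2.
After stage 2 the state is |+y⟩; P(|-z⟩) = |⟨-z|+y⟩|² = 1/2.
Joint probability = 9/10 × 1/2 × 1/2 = 0.2250.

0.2250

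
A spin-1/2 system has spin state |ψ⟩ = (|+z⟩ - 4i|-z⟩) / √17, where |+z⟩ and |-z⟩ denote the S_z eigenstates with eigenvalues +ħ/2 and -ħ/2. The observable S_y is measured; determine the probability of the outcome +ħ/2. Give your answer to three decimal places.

0.265

|+y⟩ = (|+z⟩ + i|-z⟩)/√2, so ⟨+y|ψ⟩ = (-3) / (√2·√17).
P = |-3|² / 34 = 9/34.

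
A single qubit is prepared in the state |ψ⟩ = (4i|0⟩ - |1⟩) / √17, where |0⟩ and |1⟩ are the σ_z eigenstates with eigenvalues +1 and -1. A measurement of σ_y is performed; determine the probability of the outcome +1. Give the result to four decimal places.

|+y⟩ = (|0⟩ + i|1⟩)/√2, so ⟨+y|ψ⟩ = (5i) / (√2·√17).
P = |5i|² / 34 = 25/34.

0.7353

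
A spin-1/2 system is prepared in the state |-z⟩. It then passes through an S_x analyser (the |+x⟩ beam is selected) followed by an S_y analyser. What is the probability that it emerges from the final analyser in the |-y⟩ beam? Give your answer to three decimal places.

First analyser (S_x): from |-z⟩, P(|+x⟩) = 1/2.
After stage 1 the state is |+x⟩; P(|-y⟩) = |⟨-y|+x⟩|² = 1/2.
Joint probability = 1/2 × 1/2 = 0.250.

0.250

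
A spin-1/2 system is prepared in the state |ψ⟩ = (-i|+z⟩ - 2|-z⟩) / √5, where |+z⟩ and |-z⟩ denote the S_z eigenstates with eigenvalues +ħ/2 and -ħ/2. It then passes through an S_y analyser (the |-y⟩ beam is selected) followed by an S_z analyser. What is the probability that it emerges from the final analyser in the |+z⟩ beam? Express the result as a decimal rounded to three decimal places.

0.450

First analyser (S_y): P(|-y⟩) = |⟨-y|ψ⟩|² = 9/10.
After stage 1 the state is |-y⟩; P(|+z⟩) = |⟨+z|-y⟩|² = 1/2.
Joint probability = 9/10 × 1/2 = 0.450.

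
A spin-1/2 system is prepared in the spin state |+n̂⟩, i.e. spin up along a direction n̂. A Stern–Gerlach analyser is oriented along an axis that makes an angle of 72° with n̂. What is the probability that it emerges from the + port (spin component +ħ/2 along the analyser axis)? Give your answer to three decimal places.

For spin-½, the probability of finding spin-up along an axis at angle θ to the initial spin direction is cos²(θ/2); spin-down is sin²(θ/2).
θ = 72°, so P = cos²(36°) ≈ 0.655.

0.655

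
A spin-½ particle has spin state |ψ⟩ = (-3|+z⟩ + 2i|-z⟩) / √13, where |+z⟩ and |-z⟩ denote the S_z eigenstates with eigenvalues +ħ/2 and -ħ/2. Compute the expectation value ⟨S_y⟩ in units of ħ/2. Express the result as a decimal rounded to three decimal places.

⟨σ_y⟩ = 2 Im(a* b)/(|a|²+|b|²) with a = -3, b = 2i.
a* b = -6i, so ⟨σ_y⟩ = -12/13.
⟨S_y⟩ = (ħ/2)·⟨σ_y⟩.

-0.923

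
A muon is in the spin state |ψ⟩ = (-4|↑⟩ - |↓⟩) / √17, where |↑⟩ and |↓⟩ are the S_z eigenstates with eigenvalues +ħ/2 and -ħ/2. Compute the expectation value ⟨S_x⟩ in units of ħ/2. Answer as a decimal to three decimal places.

0.471

⟨σ_x⟩ = 2 Re(a* b)/(|a|²+|b|²) with a = -4, b = -1.
a* b = 4, so ⟨σ_x⟩ = 8/17.
⟨S_x⟩ = (ħ/2)·⟨σ_x⟩.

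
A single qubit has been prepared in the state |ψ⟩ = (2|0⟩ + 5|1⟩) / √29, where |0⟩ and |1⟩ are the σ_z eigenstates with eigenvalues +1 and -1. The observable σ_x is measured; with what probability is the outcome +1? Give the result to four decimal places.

|+x⟩ = (|0⟩ + |1⟩)/√2, so ⟨+x|ψ⟩ = (7) / (√2·√29).
P = |7|² / 58 = 49/58.

0.8448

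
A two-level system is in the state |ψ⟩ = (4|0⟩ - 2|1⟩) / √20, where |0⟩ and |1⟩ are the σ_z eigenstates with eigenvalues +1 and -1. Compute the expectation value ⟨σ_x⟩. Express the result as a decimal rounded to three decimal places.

⟨σ_x⟩ = 2 Re(a* b)/(|a|²+|b|²) with a = 4, b = -2.
a* b = -8, so ⟨σ_x⟩ = -16/20.

-0.800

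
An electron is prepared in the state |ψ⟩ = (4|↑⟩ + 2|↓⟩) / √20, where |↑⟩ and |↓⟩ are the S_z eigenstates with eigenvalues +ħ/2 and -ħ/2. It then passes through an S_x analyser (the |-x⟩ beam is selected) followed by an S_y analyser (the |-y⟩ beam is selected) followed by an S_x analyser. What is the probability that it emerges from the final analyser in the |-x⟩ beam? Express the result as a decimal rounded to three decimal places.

0.025

First analyser (S_x): P(|-x⟩) = |⟨-x|ψ⟩|² = 4/40.
After stage 1 the state is |-x⟩; P(|-y⟩) = |⟨-y|-x⟩|² = 1/2.
After stage 2 the state is |-y⟩; P(|-x⟩) = |⟨-x|-y⟩|² = 1/2.
Joint probability = 4/40 × 1/2 × 1/2 = 0.025.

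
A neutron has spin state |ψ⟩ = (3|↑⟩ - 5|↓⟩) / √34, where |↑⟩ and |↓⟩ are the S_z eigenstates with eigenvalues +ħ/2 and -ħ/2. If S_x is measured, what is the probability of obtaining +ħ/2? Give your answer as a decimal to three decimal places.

|+x⟩ = (|↑⟩ + |↓⟩)/√2, so ⟨+x|ψ⟩ = (-2) / (√2·√34).
P = |-2|² / 68 = 4/68.

0.059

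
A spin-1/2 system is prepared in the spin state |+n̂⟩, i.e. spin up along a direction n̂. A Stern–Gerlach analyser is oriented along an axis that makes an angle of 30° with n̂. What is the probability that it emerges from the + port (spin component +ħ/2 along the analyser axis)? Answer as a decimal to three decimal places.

For spin-½, the probability of finding spin-up along an axis at angle θ to the initial spin direction is cos²(θ/2); spin-down is sin²(θ/2).
θ = 30°, so P = cos²(15°) ≈ 0.933.

0.933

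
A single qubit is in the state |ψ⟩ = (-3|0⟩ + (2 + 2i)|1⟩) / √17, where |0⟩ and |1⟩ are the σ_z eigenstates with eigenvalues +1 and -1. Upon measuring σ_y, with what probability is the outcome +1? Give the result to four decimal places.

|+y⟩ = (|0⟩ + i|1⟩)/√2, so ⟨+y|ψ⟩ = (-1 - 2i) / (√2·√17).
P = |-1 - 2i|² / 34 = 5/34.

0.1471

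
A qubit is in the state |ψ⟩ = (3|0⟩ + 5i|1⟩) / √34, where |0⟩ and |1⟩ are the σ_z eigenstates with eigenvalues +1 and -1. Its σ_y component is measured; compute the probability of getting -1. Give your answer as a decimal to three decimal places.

0.059

|-y⟩ = (|0⟩ - i|1⟩)/√2, so ⟨-y|ψ⟩ = (-2) / (√2·√34).
P = |-2|² / 68 = 4/68.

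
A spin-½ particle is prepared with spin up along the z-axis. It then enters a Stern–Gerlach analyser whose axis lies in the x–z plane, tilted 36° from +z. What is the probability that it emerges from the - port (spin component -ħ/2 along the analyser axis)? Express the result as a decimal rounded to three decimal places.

0.095

For spin-½, the probability of finding spin-up along an axis at angle θ to the initial spin direction is cos²(θ/2); spin-down is sin²(θ/2).
θ = 36°, so P = sin²(18°) ≈ 0.095.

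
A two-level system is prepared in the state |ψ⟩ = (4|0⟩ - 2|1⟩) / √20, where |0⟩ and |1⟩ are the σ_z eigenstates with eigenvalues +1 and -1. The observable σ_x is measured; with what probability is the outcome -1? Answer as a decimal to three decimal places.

0.900

|-x⟩ = (|0⟩ - |1⟩)/√2, so ⟨-x|ψ⟩ = (6) / (√2·√20).
P = |6|² / 40 = 36/40.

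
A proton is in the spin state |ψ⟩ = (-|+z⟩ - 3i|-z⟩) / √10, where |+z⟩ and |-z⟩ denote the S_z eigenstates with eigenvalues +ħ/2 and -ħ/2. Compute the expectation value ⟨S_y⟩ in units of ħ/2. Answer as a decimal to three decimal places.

⟨σ_y⟩ = 2 Im(a* b)/(|a|²+|b|²) with a = -1, b = -3i.
a* b = 3i, so ⟨σ_y⟩ = 6/10.
⟨S_y⟩ = (ħ/2)·⟨σ_y⟩.

0.600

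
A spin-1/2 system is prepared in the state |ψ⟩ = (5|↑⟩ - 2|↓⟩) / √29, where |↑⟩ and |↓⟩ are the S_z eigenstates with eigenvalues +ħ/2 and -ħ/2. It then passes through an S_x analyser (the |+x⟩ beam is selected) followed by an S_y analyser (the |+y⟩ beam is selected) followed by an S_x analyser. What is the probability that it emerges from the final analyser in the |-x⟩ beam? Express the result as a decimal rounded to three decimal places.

First analyser (S_x): P(|+x⟩) = |⟨+x|ψ⟩|² = 9/58.
After stage 1 the state is |+x⟩; P(|+y⟩) = |⟨+y|+x⟩|² = 1/2.
After stage 2 the state is |+y⟩; P(|-x⟩) = |⟨-x|+y⟩|² = 1/2.
Joint probability = 9/58 × 1/2 × 1/2 = 0.039.

0.039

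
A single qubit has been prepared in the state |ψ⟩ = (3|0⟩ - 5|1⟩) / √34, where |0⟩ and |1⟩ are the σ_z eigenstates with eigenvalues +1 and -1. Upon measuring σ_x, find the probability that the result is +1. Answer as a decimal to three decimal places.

|+x⟩ = (|0⟩ + |1⟩)/√2, so ⟨+x|ψ⟩ = (-2) / (√2·√34).
P = |-2|² / 68 = 4/68.

0.059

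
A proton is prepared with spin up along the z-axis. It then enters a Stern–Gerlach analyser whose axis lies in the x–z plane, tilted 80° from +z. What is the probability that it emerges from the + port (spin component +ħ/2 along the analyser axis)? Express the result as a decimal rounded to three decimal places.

0.587

For spin-½, the probability of finding spin-up along an axis at angle θ to the initial spin direction is cos²(θ/2); spin-down is sin²(θ/2).
θ = 80°, so P = cos²(40°) ≈ 0.587.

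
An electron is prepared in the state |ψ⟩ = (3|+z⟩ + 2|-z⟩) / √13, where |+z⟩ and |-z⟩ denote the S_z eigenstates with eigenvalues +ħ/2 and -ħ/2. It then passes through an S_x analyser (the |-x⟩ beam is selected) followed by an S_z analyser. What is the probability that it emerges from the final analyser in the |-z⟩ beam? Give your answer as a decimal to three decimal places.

First analyser (S_x): P(|-x⟩) = |⟨-x|ψ⟩|² = 1/26.
After stage 1 the state is |-x⟩; P(|-z⟩) = |⟨-z|-x⟩|² = 1/2.
Joint probability = 1/26 × 1/2 = 0.019.

0.019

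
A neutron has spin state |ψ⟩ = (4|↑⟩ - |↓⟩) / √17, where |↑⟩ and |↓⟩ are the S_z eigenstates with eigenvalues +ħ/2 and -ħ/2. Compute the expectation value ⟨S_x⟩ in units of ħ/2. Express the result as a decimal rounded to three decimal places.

⟨σ_x⟩ = 2 Re(a* b)/(|a|²+|b|²) with a = 4, b = -1.
a* b = -4, so ⟨σ_x⟩ = -8/17.
⟨S_x⟩ = (ħ/2)·⟨σ_x⟩.

-0.471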